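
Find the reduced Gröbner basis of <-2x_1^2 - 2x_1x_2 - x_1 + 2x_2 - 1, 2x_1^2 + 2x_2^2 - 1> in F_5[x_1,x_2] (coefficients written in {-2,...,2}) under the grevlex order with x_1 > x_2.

G = {x_2^3 + x_2^2 + 2x_2 - 1, x_1^2 + x_2^2 + 2, x_1x_2 - x_2^2 - 2x_1 - x_2 + 1}

The reduced Gröbner basis is the canonical form of the ideal for this ordering.

f_1 = -2x_1^2 - 2x_1x_2 - x_1 + 2x_2 - 1, LT = x_1^2.
f_2 = 2x_1^2 + 2x_2^2 - 1, LT = x_1^2.

S(f_1,f_2): lcm = x_1^2. S = x_1x_2 - x_2^2 - 2x_1 - x_2 + 1.
  leading term x_1x_2: no divisor's leading term divides it; move x_1x_2 to the remainder.
  leading term x_2^2: no divisor's leading term divides it; move -x_2^2 to the remainder.
  leading term x_1: no divisor's leading term divides it; move -2x_1 to the remainder.
  leading term x_2: no divisor's leading term divides it; move -x_2 to the remainder.
  leading term 1: no divisor's leading term divides it; move 1 to the remainder.
  remainder x_1x_2 - x_2^2 - 2x_1 - x_2 + 1 ≠ 0; add g_3 = x_1x_2 - x_2^2 - 2x_1 - x_2 + 1 to the basis.

S(f_1,g_3): lcm = x_1^2x_2. S = 2x_1x_2^2 + 2x_1^2 - x_1x_2 - x_2^2 - x_1 - 2x_2.
  leading term x_1x_2^2: subtract (2x_2)·g_3 from 2x_1x_2^2 + 2x_1^2 - x_1x_2 - x_2^2 - x_1 - 2x_2 → 2x_2^3 + 2x_1^2 - 2x_1x_2 + x_2^2 - x_1 + x_2
  leading term x_2^3: no divisor's leading term divides it; move 2x_2^3 to the remainder.
  leading term x_1^2: subtract (-1)·f_1 from 2x_1^2 - 2x_1x_2 + x_2^2 - x_1 + x_2 → x_1x_2 + x_2^2 - 2x_1 - 2x_2 - 1
  leading term x_1x_2: subtract (1)·g_3 from x_1x_2 + x_2^2 - 2x_1 - 2x_2 - 1 → 2x_2^2 - x_2 - 2
  leading term x_2^2: no divisor's leading term divides it; move 2x_2^2 to the remainder.
  leading term x_2: no divisor's leading term divides it; move -x_2 to the remainder.
  leading term 1: no divisor's leading term divides it; move -2 to the remainder.
  remainder 2x_2^3 + 2x_2^2 - x_2 - 2 ≠ 0; add g_4 = 2x_2^3 + 2x_2^2 - x_2 - 2 to the basis.

The other S-polynomials (S(f_2,g_3), S(f_1,g_4), S(f_2,g_4), S(g_3,g_4)) all reduce to 0 modulo the current basis, so we have a Gröbner basis.
Inter-reduce: drop elements whose leading term is divisible by another's, tail-reduce, and make monic.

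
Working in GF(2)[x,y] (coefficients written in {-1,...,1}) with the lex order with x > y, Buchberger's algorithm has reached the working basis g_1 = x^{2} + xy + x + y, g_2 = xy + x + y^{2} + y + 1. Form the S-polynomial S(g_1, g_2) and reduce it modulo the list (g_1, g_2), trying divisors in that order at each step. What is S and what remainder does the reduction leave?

lcm(LM(g_1), LM(g_2)) = x^{2}y.
S = (lcm/LT(g_1))·g_1 − (lcm/LT(g_2))·g_2 = x^{2} + x + y^{2}.
Reduce S modulo (g_1, g_2) in that order:
  leading term x^{2}: subtract (1)·g_1 from x^{2} + x + y^{2} → xy + y^{2} + y
  leading term xy: subtract (1)·g_2 from xy + y^{2} + y → x + 1
  leading term x: no divisor's leading term divides it; move x to the remainder.
  leading term 1: no divisor's leading term divides it; move 1 to the remainder.
The remainder x + 1 is nonzero, so it would be added as the next basis element.

S(g_1, g_2) = x^{2} + x + y^{2}; remainder on division = x + 1.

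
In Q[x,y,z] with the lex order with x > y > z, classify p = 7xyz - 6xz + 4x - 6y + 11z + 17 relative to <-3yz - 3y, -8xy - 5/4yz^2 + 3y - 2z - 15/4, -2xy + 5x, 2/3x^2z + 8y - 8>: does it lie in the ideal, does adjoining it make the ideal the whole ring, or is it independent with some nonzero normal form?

First compute the reduced Gröbner basis of I by Buchberger's algorithm.
f_1 = -3yz - 3y, LT = yz.
f_2 = -8xy - 5/4yz^2 + 3y - 2z - 15/4, LT = xy.
f_3 = -2xy + 5x, LT = xy.
f_4 = 2/3x^2z + 8y - 8, LT = x^2z.

S(f_1,f_2): lcm = xyz. S = xy - 5/32yz^3 + 3/8yz - 1/4z^2 - 15/32z.
  leading term xy: subtract (-1/8)·f_2 from xy - 5/32yz^3 + 3/8yz - 1/4z^2 - 15/32z → -5/32yz^3 - 5/32yz^2 + 3/8yz + 3/8y - 1/4z^2 - 23/32z - 15/32
  leading term yz^3: subtract (5/96z^2)·f_1 from -5/32yz^3 - 5/32yz^2 + 3/8yz + 3/8y - 1/4z^2 - 23/32z - 15/32 → 3/8yz + 3/8y - 1/4z^2 - 23/32z - 15/32
  leading term yz: subtract (-1/8)·f_1 from 3/8yz + 3/8y - 1/4z^2 - 23/32z - 15/32 → -1/4z^2 - 23/32z - 15/32
  leading term z^2: no divisor's leading term divides it; move -1/4z^2 to the remainder.
  leading term z: no divisor's leading term divides it; move -23/32z to the remainder.
  leading term 1: no divisor's leading term divides it; move -15/32 to the remainder.
  remainder -1/4z^2 - 23/32z - 15/32 ≠ 0; add h_5 = -1/4z^2 - 23/32z - 15/32 to the basis.

S(f_1,f_3): lcm = xyz. S = xy + 5/2xz.
  leading term xy: subtract (-1/8)·f_2 from xy + 5/2xz → 5/2xz - 5/32yz^2 + 3/8y - 1/4z - 15/32
  leading term xz: no divisor's leading term divides it; move 5/2xz to the remainder.
  leading term yz^2: subtract (5/96z)·f_1 from -5/32yz^2 + 3/8y - 1/4z - 15/32 → 5/32yz + 3/8y - 1/4z - 15/32
  leading term yz: subtract (-5/96)·f_1 from 5/32yz + 3/8y - 1/4z - 15/32 → 7/32y - 1/4z - 15/32
  leading term y: no divisor's leading term divides it; move 7/32y to the remainder.
  leading term z: no divisor's leading term divides it; move -1/4z to the remainder.
  leading term 1: no divisor's leading term divides it; move -15/32 to the remainder.
  remainder 5/2xz + 7/32y - 1/4z - 15/32 ≠ 0; add h_6 = 5/2xz + 7/32y - 1/4z - 15/32 to the basis.

S(f_1,f_4): lcm = x^2yz. S = x^2y - 12y^2 + 12y.
  leading term x^2y: subtract (-1/8x)·f_2 from x^2y - 12y^2 + 12y → -5/32xyz^2 + 3/8xy - 1/4xz - 15/32x - 12y^2 + 12y
  leading term xyz^2: subtract (5/96xz)·f_1 from -5/32xyz^2 + 3/8xy - 1/4xz - 15/32x - 12y^2 + 12y → 5/32xyz + 3/8xy - 1/4xz - 15/32x - 12y^2 + 12y
  leading term xyz: subtract (-5/96x)·f_1 from 5/32xyz + 3/8xy - 1/4xz - 15/32x - 12y^2 + 12y → 7/32xy - 1/4xz - 15/32x - 12y^2 + 12y
  leading term xy: subtract (-7/256)·f_2 from 7/32xy - 1/4xz - 15/32x - 12y^2 + 12y → -1/4xz - 15/32x - 12y^2 - 35/1024yz^2 + 3093/256y - 7/128z - 105/1024
  leading term xz: subtract (-1/10)·h_6 from -1/4xz - 15/32x - 12y^2 - 35/1024yz^2 + 3093/256y - 7/128z - 105/1024 → -15/32x - 12y^2 - 35/1024yz^2 + 15493/1280y - 51/640z - 153/1024
  leading term x: no divisor's leading term divides it; move -15/32x to the remainder.
  leading term y^2: no divisor's leading term divides it; move -12y^2 to the remainder.
  leading term yz^2: subtract (35/3072z)·f_1 from -35/1024yz^2 + 15493/1280y - 51/640z - 153/1024 → 35/1024yz + 15493/1280y - 51/640z - 153/1024
  leading term yz: subtract (-35/3072)·f_1 from 35/1024yz + 15493/1280y - 51/640z - 153/1024 → 61797/5120y - 51/640z - 153/1024
  leading term y: no divisor's leading term divides it; move 61797/5120y to the remainder.
  leading term z: no divisor's leading term divides it; move -51/640z to the remainder.
  leading term 1: no divisor's leading term divides it; move -153/1024 to the remainder.
  remainder -15/32x - 12y^2 + 61797/5120y - 51/640z - 153/1024 ≠ 0; add h_7 = -15/32x - 12y^2 + 61797/5120y - 51/640z - 153/1024 to the basis.

S(f_2,f_3): lcm = xy. S = 5/2x + 5/32yz^2 - 3/8y + 1/4z + 15/32.
  leading term x: subtract (-16/3)·h_7 from 5/2x + 5/32yz^2 - 3/8y + 1/4z + 15/32 → -64y^2 + 5/32yz^2 + 20479/320y - 7/40z - 21/64
  leading term y^2: no divisor's leading term divides it; move -64y^2 to the remainder.
  leading term yz^2: subtract (-5/96z)·f_1 from 5/32yz^2 + 20479/320y - 7/40z - 21/64 → -5/32yz + 20479/320y - 7/40z - 21/64
  leading term yz: subtract (5/96)·f_1 from -5/32yz + 20479/320y - 7/40z - 21/64 → 20529/320y - 7/40z - 21/64
  leading term y: no divisor's leading term divides it; move 20529/320y to the remainder.
  leading term z: no divisor's leading term divides it; move -7/40z to the remainder.
  leading term 1: no divisor's leading term divides it; move -21/64 to the remainder.
  remainder -64y^2 + 20529/320y - 7/40z - 21/64 ≠ 0; add h_8 = -64y^2 + 20529/320y - 7/40z - 21/64 to the basis.

S(f_3,f_4): lcm = x^2yz. S = -5/2x^2z - 12y^2 + 12y.
  leading term x^2z: subtract (-15/4)·f_4 from -5/2x^2z - 12y^2 + 12y → -12y^2 + 42y - 30
  leading term y^2: subtract (3/16)·h_8 from -12y^2 + 42y - 30 → 153453/5120y + 21/640z - 30657/1024
  leading term y: no divisor's leading term divides it; move 153453/5120y to the remainder.
  leading term z: no divisor's leading term divides it; move 21/640z to the remainder.
  leading term 1: no divisor's leading term divides it; move -30657/1024 to the remainder.
  remainder 153453/5120y + 21/640z - 30657/1024 ≠ 0; add h_9 = 153453/5120y + 21/640z - 30657/1024 to the basis.

S(f_1,h_6): lcm = xyz. S = xy - 7/80y^2 + 1/10yz + 3/16y.
  leading term xy: subtract (-1/8)·f_2 from xy - 7/80y^2 + 1/10yz + 3/16y → -7/80y^2 - 5/32yz^2 + 1/10yz + 9/16y - 1/4z - 15/32
  leading term y^2: subtract (7/5120)·h_8 from -7/80y^2 - 5/32yz^2 + 1/10yz + 9/16y - 1/4z - 15/32 → -5/32yz^2 + 1/10yz + 777897/1638400y - 51151/204800z - 153453/327680
  leading term yz^2: subtract (5/96z)·f_1 from -5/32yz^2 + 1/10yz + 777897/1638400y - 51151/204800z - 153453/327680 → 41/160yz + 777897/1638400y - 51151/204800z - 153453/327680
  leading term yz: subtract (-41/480)·f_1 from 41/160yz + 777897/1638400y - 51151/204800z - 153453/327680 → 358057/1638400y - 51151/204800z - 153453/327680
  leading term y: subtract (7/960)·h_9 from 358057/1638400y - 51151/204800z - 153453/327680 → -1/4z - 1/4
  leading term z: no divisor's leading term divides it; move -1/4z to the remainder.
  leading term 1: no divisor's leading term divides it; move -1/4 to the remainder.
  remainder -1/4z - 1/4 ≠ 0; add h_10 = -1/4z - 1/4 to the basis.

The other S-polynomials (S(f_2,f_4), S(f_1,h_5), S(f_2,h_5), S(f_3,h_5), S(f_4,h_5), S(f_2,h_6), S(f_3,h_6), S(f_4,h_6), S(h_5,h_6), S(f_1,h_7), S(f_2,h_7), S(f_3,h_7), S(f_4,h_7), S(h_5,h_7), S(h_6,h_7), S(f_1,h_8), S(f_2,h_8), S(f_3,h_8), S(f_4,h_8), S(h_5,h_8), S(h_6,h_8), S(h_7,h_8), S(f_1,h_9), S(f_2,h_9), S(f_3,h_9), S(f_4,h_9), S(h_5,h_9), S(h_6,h_9), S(h_7,h_9), S(h_8,h_9), S(f_1,h_10), S(f_2,h_10), S(f_3,h_10), S(f_4,h_10), S(h_5,h_10), S(h_6,h_10), S(h_7,h_10), S(h_8,h_10), S(h_9,h_10)) all reduce to 0 modulo the current basis, so we have a Gröbner basis.
Inter-reduce: drop elements whose leading term is divisible by another's, tail-reduce, and make monic.
Reduced Gröbner basis: {x, y - 1, z + 1}.
Label its elements g_1 = x, g_2 = y - 1, g_3 = z + 1.

Reduce p = 7xyz - 6xz + 4x - 6y + 11z + 17 modulo G:
  leading term xyz: subtract (7yz)·g_1 from 7xyz - 6xz + 4x - 6y + 11z + 17 → -6xz + 4x - 6y + 11z + 17
  leading term xz: subtract (-6z)·g_1 from -6xz + 4x - 6y + 11z + 17 → 4x - 6y + 11z + 17
  leading term x: subtract (4)·g_1 from 4x - 6y + 11z + 17 → -6y + 11z + 17
  leading term y: subtract (-6)·g_2 from -6y + 11z + 17 → 11z + 11
  leading term z: subtract (11)·g_3 from 11z + 11 → 0
  normal form = 0.
Since the normal form is 0, p ∈ I.

The remainder on division by a Gröbner basis is unique — it is the normal form.

7xyz - 6xz + 4x - 6y + 11z + 17 lies in I (it reduces to 0).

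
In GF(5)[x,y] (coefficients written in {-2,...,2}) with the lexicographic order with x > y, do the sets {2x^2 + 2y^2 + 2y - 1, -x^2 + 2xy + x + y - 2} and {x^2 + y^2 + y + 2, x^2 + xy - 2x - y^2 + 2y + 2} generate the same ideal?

Yes, the ideals are equal.

Since reduced Gröbner bases are canonical representatives of ideals under a given ordering, it suffices to compute and compare them.
Buchberger on the first generating set:
f_1 = 2x^2 + 2y^2 + 2y - 1, LT = x^2.
f_2 = -x^2 + 2xy + x + y - 2, LT = x^2.

S(f_1,f_2): lcm = x^2. S = 2xy + x + y^2 + 2y.
  leading term xy: no divisor's leading term divides it; move 2xy to the remainder.
  leading term x: no divisor's leading term divides it; move x to the remainder.
  leading term y^2: no divisor's leading term divides it; move y^2 to the remainder.
  leading term y: no divisor's leading term divides it; move 2y to the remainder.
  remainder 2xy + x + y^2 + 2y ≠ 0; add g_3 = 2xy + x + y^2 + 2y to the basis.

S(f_1,g_3): lcm = x^2y. S = 2x^2 + 2xy^2 - xy + y^3 + y^2 + 2y.
  leading term x^2: subtract (1)·f_1 from 2x^2 + 2xy^2 - xy + y^3 + y^2 + 2y → 2xy^2 - xy + y^3 - y^2 + 1
  leading term xy^2: subtract (y)·g_3 from 2xy^2 - xy + y^3 - y^2 + 1 → -2xy + 2y^2 + 1
  leading term xy: subtract (-1)·g_3 from -2xy + 2y^2 + 1 → x - 2y^2 + 2y + 1
  leading term x: no divisor's leading term divides it; move x to the remainder.
  leading term y^2: no divisor's leading term divides it; move -2y^2 to the remainder.
  leading term y: no divisor's leading term divides it; move 2y to the remainder.
  leading term 1: no divisor's leading term divides it; move 1 to the remainder.
  remainder x - 2y^2 + 2y + 1 ≠ 0; add g_4 = x - 2y^2 + 2y + 1 to the basis.

S(f_1,g_4): lcm = x^2. S = 2xy^2 - 2xy - x + y^2 + y + 2.
  leading term xy^2: subtract (y)·g_3 from 2xy^2 - 2xy - x + y^2 + y + 2 → 2xy - x - y^3 - y^2 + y + 2
  leading term xy: subtract (1)·g_3 from 2xy - x - y^3 - y^2 + y + 2 → -2x - y^3 - 2y^2 - y + 2
  leading term x: subtract (-2)·g_4 from -2x - y^3 - 2y^2 - y + 2 → -y^3 - y^2 - 2y - 1
  leading term y^3: no divisor's leading term divides it; move -y^3 to the remainder.
  leading term y^2: no divisor's leading term divides it; move -y^2 to the remainder.
  leading term y: no divisor's leading term divides it; move -2y to the remainder.
  leading term 1: no divisor's leading term divides it; move -1 to the remainder.
  remainder -y^3 - y^2 - 2y - 1 ≠ 0; add g_5 = -y^3 - y^2 - 2y - 1 to the basis.

The other S-polynomials (S(f_2,g_3), S(f_2,g_4), S(g_3,g_4), S(f_1,g_5), S(f_2,g_5), S(g_3,g_5), S(g_4,g_5)) all reduce to 0 modulo the current basis, so we have a Gröbner basis.
Inter-reduce: drop elements whose leading term is divisible by another's, tail-reduce, and make monic.
Reduced Gröbner basis: {x - 2y^2 + 2y + 1, y^3 + y^2 + 2y + 1}.

Buchberger on the second generating set:
h_1 = x^2 + y^2 + y + 2, LT = x^2.
h_2 = x^2 + xy - 2x - y^2 + 2y + 2, LT = x^2.

S(h_1,h_2): lcm = x^2. S = -xy + 2x + 2y^2 - y.
  leading term xy: no divisor's leading term divides it; move -xy to the remainder.
  leading term x: no divisor's leading term divides it; move 2x to the remainder.
  leading term y^2: no divisor's leading term divides it; move 2y^2 to the remainder.
  leading term y: no divisor's leading term divides it; move -y to the remainder.
  remainder -xy + 2x + 2y^2 - y ≠ 0; add k_3 = -xy + 2x + 2y^2 - y to the basis.

S(h_1,k_3): lcm = x^2y. S = 2x^2 + 2xy^2 - xy + y^3 + y^2 + 2y.
  leading term x^2: subtract (2)·h_1 from 2x^2 + 2xy^2 - xy + y^3 + y^2 + 2y → 2xy^2 - xy + y^3 - y^2 + 1
  leading term xy^2: subtract (-2y)·k_3 from 2xy^2 - xy + y^3 - y^2 + 1 → -2xy + 2y^2 + 1
  leading term xy: subtract (2)·k_3 from -2xy + 2y^2 + 1 → x - 2y^2 + 2y + 1
  leading term x: no divisor's leading term divides it; move x to the remainder.
  leading term y^2: no divisor's leading term divides it; move -2y^2 to the remainder.
  leading term y: no divisor's leading term divides it; move 2y to the remainder.
  leading term 1: no divisor's leading term divides it; move 1 to the remainder.
  remainder x - 2y^2 + 2y + 1 ≠ 0; add k_4 = x - 2y^2 + 2y + 1 to the basis.

S(h_1,k_4): lcm = x^2. S = 2xy^2 - 2xy - x + y^2 + y + 2.
  leading term xy^2: subtract (-2y)·k_3 from 2xy^2 - 2xy - x + y^2 + y + 2 → 2xy - x - y^3 - y^2 + y + 2
  leading term xy: subtract (-2)·k_3 from 2xy - x - y^3 - y^2 + y + 2 → -2x - y^3 - 2y^2 - y + 2
  leading term x: subtract (-2)·k_4 from -2x - y^3 - 2y^2 - y + 2 → -y^3 - y^2 - 2y - 1
  leading term y^3: no divisor's leading term divides it; move -y^3 to the remainder.
  leading term y^2: no divisor's leading term divides it; move -y^2 to the remainder.
  leading term y: no divisor's leading term divides it; move -2y to the remainder.
  leading term 1: no divisor's leading term divides it; move -1 to the remainder.
  remainder -y^3 - y^2 - 2y - 1 ≠ 0; add k_5 = -y^3 - y^2 - 2y - 1 to the basis.

The other S-polynomials (S(h_2,k_3), S(h_2,k_4), S(k_3,k_4), S(h_1,k_5), S(h_2,k_5), S(k_3,k_5), S(k_4,k_5)) all reduce to 0 modulo the current basis, so we have a Gröbner basis.
Inter-reduce: drop elements whose leading term is divisible by another's, tail-reduce, and make monic.
Reduced Gröbner basis: {x - 2y^2 + 2y + 1, y^3 + y^2 + 2y + 1}.

These coincide, so the ideals are equal.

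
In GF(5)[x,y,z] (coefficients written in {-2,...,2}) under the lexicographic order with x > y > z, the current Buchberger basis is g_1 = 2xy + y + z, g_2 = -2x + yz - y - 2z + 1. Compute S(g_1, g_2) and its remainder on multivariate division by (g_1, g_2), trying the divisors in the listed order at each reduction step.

lcm(LM(g_1), LM(g_2)) = xy.
S = (lcm/LT(g_1))·g_1 − (lcm/LT(g_2))·g_2 = -2y^2z + 2y^2 - yz + y - 2z.
Reduce S modulo (g_1, g_2) in that order:
  leading term y^2z: no divisor's leading term divides it; move -2y^2z to the remainder.
  leading term y^2: no divisor's leading term divides it; move 2y^2 to the remainder.
  leading term yz: no divisor's leading term divides it; move -yz to the remainder.
  leading term y: no divisor's leading term divides it; move y to the remainder.
  leading term z: no divisor's leading term divides it; move -2z to the remainder.
The remainder -2y^2z + 2y^2 - yz + y - 2z is nonzero, so it would be added as the next basis element.

S(g_1, g_2) = -2y^2z + 2y^2 - yz + y - 2z; remainder on division = -2y^2z + 2y^2 - yz + y - 2z.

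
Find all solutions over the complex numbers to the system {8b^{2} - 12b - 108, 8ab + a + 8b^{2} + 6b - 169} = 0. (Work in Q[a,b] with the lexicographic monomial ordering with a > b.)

Compute a lex Gröbner basis by Buchberger's algorithm.
f_1 = 8b^{2} - 12b - 108, LT = b^{2}.
f_2 = 8ab + a + 8b^{2} + 6b - 169, LT = ab.

S(f_1,f_2): lcm = ab^{2}. S = -\tfrac{13}{8}ab - \tfrac{27}{2}a - b^{3} - \tfrac{3}{4}b^{2} + \tfrac{169}{8}b.
  leading term ab: subtract (-\tfrac{13}{64})·f_2 from -\tfrac{13}{8}ab - \tfrac{27}{2}a - b^{3} - \tfrac{3}{4}b^{2} + \tfrac{169}{8}b → -\tfrac{851}{64}a - b^{3} + \tfrac{7}{8}b^{2} + \tfrac{715}{32}b - \tfrac{2197}{64}
  leading term a: no divisor's leading term divides it; move -\tfrac{851}{64}a to the remainder.
  leading term b^{3}: subtract (-\tfrac{1}{8}b)·f_1 from -b^{3} + \tfrac{7}{8}b^{2} + \tfrac{715}{32}b - \tfrac{2197}{64} → -\tfrac{5}{8}b^{2} + \tfrac{283}{32}b - \tfrac{2197}{64}
  leading term b^{2}: subtract (-\tfrac{5}{64})·f_1 from -\tfrac{5}{8}b^{2} + \tfrac{283}{32}b - \tfrac{2197}{64} → \tfrac{253}{32}b - \tfrac{2737}{64}
  leading term b: no divisor's leading term divides it; move \tfrac{253}{32}b to the remainder.
  leading term 1: no divisor's leading term divides it; move -\tfrac{2737}{64} to the remainder.
  remainder -\tfrac{851}{64}a + \tfrac{253}{32}b - \tfrac{2737}{64} ≠ 0; add h_3 = -\tfrac{851}{64}a + \tfrac{253}{32}b - \tfrac{2737}{64} to the basis.

The other S-polynomials (S(f_1,h_3), S(f_2,h_3)) all reduce to 0 modulo the current basis, so we have a Gröbner basis.
Inter-reduce: drop elements whose leading term is divisible by another's, tail-reduce, and make monic.
Reduced Gröbner basis: {a - \tfrac{22}{37}b + \tfrac{119}{37}, b^{2} - \tfrac{3}{2}b - \tfrac{27}{2}}.

Since the basis is lex-ordered, b^{2} - \tfrac{3}{2}b - \tfrac{27}{2} is univariate in b. Its roots are {-3, 9/2}. Back-substituting each root into the other basis elements fixes the other coordinates.
  b = -3: the earlier basis element becomes a + 5 = 0, giving a = -5 — point (-5, -3).
  b = 9/2: the earlier basis element becomes a + \tfrac{20}{37} = 0, giving a = -20/37 — point (-20/37, 9/2).

{(-5, -3), (-20/37, 9/2)}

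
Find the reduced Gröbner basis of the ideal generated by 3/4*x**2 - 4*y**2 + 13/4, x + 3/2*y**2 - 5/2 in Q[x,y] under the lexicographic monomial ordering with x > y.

G = {x + 3/2*y**2 - 5/2, y**4 - 154/27*y**2 + 127/27}

Buchberger's algorithm terminates because the ascending chain of leading-term ideals stabilizes.

f_1 = 3/4*x**2 - 4*y**2 + 13/4, LT = x**2.
f_2 = x + 3/2*y**2 - 5/2, LT = x.

S(f_1,f_2): lcm = x**2. S = -3/2*x*y**2 + 5/2*x - 16/3*y**2 + 13/3.
  leading term x*y**2: subtract (-3/2*y**2)·f_2 from -3/2*x*y**2 + 5/2*x - 16/3*y**2 + 13/3 → 5/2*x + 9/4*y**4 - 109/12*y**2 + 13/3
  leading term x: subtract (5/2)·f_2 from 5/2*x + 9/4*y**4 - 109/12*y**2 + 13/3 → 9/4*y**4 - 77/6*y**2 + 127/12
  leading term y**4: no divisor's leading term divides it; move 9/4*y**4 to the remainder.
  leading term y**2: no divisor's leading term divides it; move -77/6*y**2 to the remainder.
  leading term 1: no divisor's leading term divides it; move 127/12 to the remainder.
  remainder 9/4*y**4 - 77/6*y**2 + 127/12 ≠ 0; add g_3 = 9/4*y**4 - 77/6*y**2 + 127/12 to the basis.

The other S-polynomials (S(f_1,g_3), S(f_2,g_3)) all reduce to 0 modulo the current basis, so we have a Gröbner basis.
Inter-reduce: drop elements whose leading term is divisible by another's, tail-reduce, and make monic.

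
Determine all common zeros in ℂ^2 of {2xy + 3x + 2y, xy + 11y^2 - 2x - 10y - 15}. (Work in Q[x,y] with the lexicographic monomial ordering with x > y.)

Compute a lex Gröbner basis by Buchberger's algorithm.
f_1 = 2xy + 3x + 2y, LT = xy.
f_2 = xy - 2x + 11y^2 - 10y - 15, LT = xy.

S(f_1,f_2): lcm = xy. S = 7/2x - 11y^2 + 11y + 15.
  leading term x: no divisor's leading term divides it; move 7/2x to the remainder.
  leading term y^2: no divisor's leading term divides it; move -11y^2 to the remainder.
  leading term y: no divisor's leading term divides it; move 11y to the remainder.
  leading term 1: no divisor's leading term divides it; move 15 to the remainder.
  remainder 7/2x - 11y^2 + 11y + 15 ≠ 0; add h_3 = 7/2x - 11y^2 + 11y + 15 to the basis.

S(f_1,h_3): lcm = xy. S = 3/2x + 22/7y^3 - 22/7y^2 - 23/7y.
  leading term x: subtract (3/7)·h_3 from 3/2x + 22/7y^3 - 22/7y^2 - 23/7y → 22/7y^3 + 11/7y^2 - 8y - 45/7
  leading term y^3: no divisor's leading term divides it; move 22/7y^3 to the remainder.
  leading term y^2: no divisor's leading term divides it; move 11/7y^2 to the remainder.
  leading term y: no divisor's leading term divides it; move -8y to the remainder.
  leading term 1: no divisor's leading term divides it; move -45/7 to the remainder.
  remainder 22/7y^3 + 11/7y^2 - 8y - 45/7 ≠ 0; add h_4 = 22/7y^3 + 11/7y^2 - 8y - 45/7 to the basis.

S(f_2,h_3): lcm = xy. S = -2x + 22/7y^3 + 55/7y^2 - 100/7y - 15.
  leading term x: subtract (-4/7)·h_3 from -2x + 22/7y^3 + 55/7y^2 - 100/7y - 15 → 22/7y^3 + 11/7y^2 - 8y - 45/7
  leading term y^3: subtract (1)·h_4 from 22/7y^3 + 11/7y^2 - 8y - 45/7 → 0
  remainder 0.

S(f_1,h_4): lcm = xy^3. S = xy^2 + 28/11xy + 45/22x + y^3.
  leading term xy^2: subtract (1/2y)·f_1 from xy^2 + 28/11xy + 45/22x + y^3 → 23/22xy + 45/22x + y^3 - y^2
  leading term xy: subtract (23/44)·f_1 from 23/22xy + 45/22x + y^3 - y^2 → 21/44x + y^3 - y^2 - 23/22y
  leading term x: subtract (3/22)·h_3 from 21/44x + y^3 - y^2 - 23/22y → y^3 + 1/2y^2 - 28/11y - 45/22
  leading term y^3: subtract (7/22)·h_4 from y^3 + 1/2y^2 - 28/11y - 45/22 → 0
  remainder 0.

S(f_2,h_4): lcm = xy^3. S = -5/2xy^2 + 28/11xy + 45/22x + 11y^4 - 10y^3 - 15y^2.
  leading term xy^2: subtract (-5/4y)·f_1 from -5/2xy^2 + 28/11xy + 45/22x + 11y^4 - 10y^3 - 15y^2 → 277/44xy + 45/22x + 11y^4 - 10y^3 - 25/2y^2
  leading term xy: subtract (277/88)·f_1 from 277/44xy + 45/22x + 11y^4 - 10y^3 - 25/2y^2 → -651/88x + 11y^4 - 10y^3 - 25/2y^2 - 277/44y
  leading term x: subtract (-93/44)·h_3 from -651/88x + 11y^4 - 10y^3 - 25/2y^2 - 277/44y → 11y^4 - 10y^3 - 143/4y^2 + 373/22y + 1395/44
  leading term y^4: subtract (7/2y)·h_4 from 11y^4 - 10y^3 - 143/4y^2 + 373/22y + 1395/44 → -31/2y^3 - 31/4y^2 + 434/11y + 1395/44
  leading term y^3: subtract (-217/44)·h_4 from -31/2y^3 - 31/4y^2 + 434/11y + 1395/44 → 0
  remainder 0.

S(h_3,h_4): leading monomials are coprime, so the S-polynomial reduces to 0 (Buchberger's first criterion).
Every S-polynomial of the final basis reduces to 0, so we have a Gröbner basis.
Inter-reduce: drop elements whose leading term is divisible by another's, tail-reduce, and make monic.
Reduced Gröbner basis: {x - 22/7y^2 + 22/7y + 30/7, y^3 + 1/2y^2 - 28/11y - 45/22}.

A lex Gröbner basis eliminates variables successively. Here y^3 + 1/2y^2 - 28/11y - 45/22 depends only on y, with roots {-1, 1/4 - sqrt(4081)/44, 1/4 + sqrt(4081)/44}; lifting each root through the earlier basis elements recovers the full solutions.
  y = -1: the earlier basis element becomes x - 2 = 0, giving x = 2 — point (2, -1).
  y = 1/4 - sqrt(4081)/44: the earlier basis element becomes x - sqrt(4081)/28 - 7/4 = 0, giving x = 7/4 + sqrt(4081)/28 — point (7/4 + sqrt(4081)/28, 1/4 - sqrt(4081)/44).
  y = 1/4 + sqrt(4081)/44: the earlier basis element becomes x - 7/4 + sqrt(4081)/28 = 0, giving x = 7/4 - sqrt(4081)/28 — point (7/4 - sqrt(4081)/28, 1/4 + sqrt(4081)/44).
Substituting each solution back into the original system confirms all equations vanish.

{(2, -1), (7/4 + sqrt(4081)/28, 1/4 - sqrt(4081)/44), (7/4 - sqrt(4081)/28, 1/4 + sqrt(4081)/44)}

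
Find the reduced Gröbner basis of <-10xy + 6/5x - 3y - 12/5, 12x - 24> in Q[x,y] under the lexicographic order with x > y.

G = {x - 2, y}

f_1 = -10xy + 6/5x - 3y - 12/5, LT = xy.
f_2 = 12x - 24, LT = x.

S(f_1,f_2): lcm = xy. S = -3/25x + 23/10y + 6/25.
  leading term x: subtract (-1/100)·f_2 from -3/25x + 23/10y + 6/25 → 23/10y
  leading term y: no divisor's leading term divides it; move 23/10y to the remainder.
  remainder 23/10y ≠ 0; add g_3 = 23/10y to the basis.

The other S-polynomials (S(f_1,g_3), S(f_2,g_3)) all reduce to 0 modulo the current basis, so we have a Gröbner basis.
Inter-reduce: drop elements whose leading term is divisible by another's, tail-reduce, and make monic.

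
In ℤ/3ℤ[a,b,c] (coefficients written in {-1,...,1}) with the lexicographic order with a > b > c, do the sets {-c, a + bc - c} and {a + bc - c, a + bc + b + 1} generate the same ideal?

No, the ideals differ.

Two ideals are equal iff their reduced Gröbner bases coincide (the reduced basis is unique for a fixed ordering).
Buchberger on the first generating set:
f_1 = -c, LT = c.
f_2 = a + bc - c, LT = a.

The S-polynomials (S(f_1,f_2)) all reduce to 0 modulo the current basis, so we have a Gröbner basis.
Inter-reduce: drop elements whose leading term is divisible by another's, tail-reduce, and make monic.
Reduced Gröbner basis: {a, c}.

Buchberger on the second generating set:
h_1 = a + bc - c, LT = a.
h_2 = a + bc + b + 1, LT = a.

S(h_1,h_2): lcm = a. S = -b - c - 1.
  reduce S modulo (h_1, h_2):
  remainder -b - c - 1 ≠ 0; add k_3 = -b - c - 1 to the basis.

The other S-polynomials (S(h_1,k_3), S(h_2,k_3)) all reduce to 0 modulo the current basis, so we have a Gröbner basis.
Inter-reduce: drop elements whose leading term is divisible by another's, tail-reduce, and make monic.
Reduced Gröbner basis: {a - c² + c, b + c + 1}.

Since the reduced bases disagree, the two ideals are not the same.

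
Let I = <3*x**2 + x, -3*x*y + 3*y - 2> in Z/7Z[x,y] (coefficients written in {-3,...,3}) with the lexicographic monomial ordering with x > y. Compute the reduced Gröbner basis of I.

G = {x - 2*y - 1, y**2 - 2}

f_1 = 3*x**2 + x, LT = x**2.
f_2 = -3*x*y + 3*y - 2, LT = x*y.

S(f_1,f_2): lcm = x**2*y. S = -x*y - 3*x.
  leading term x*y: subtract (-2)·f_2 from -x*y - 3*x → -3*x - y + 3
  leading term x: no divisor's leading term divides it; move -3*x to the remainder.
  leading term y: no divisor's leading term divides it; move -y to the remainder.
  leading term 1: no divisor's leading term divides it; move 3 to the remainder.
  remainder -3*x - y + 3 ≠ 0; add g_3 = -3*x - y + 3 to the basis.

S(f_1,g_3): lcm = x**2. S = 2*x*y - x.
  leading term x*y: subtract (-3)·f_2 from 2*x*y - x → -x + 2*y + 1
  leading term x: subtract (-2)·g_3 from -x + 2*y + 1 → 0
  remainder 0.

S(f_2,g_3): lcm = x*y. S = 2*y**2 + 3.
  leading term y**2: no divisor's leading term divides it; move 2*y**2 to the remainder.
  leading term 1: no divisor's leading term divides it; move 3 to the remainder.
  remainder 2*y**2 + 3 ≠ 0; add g_4 = 2*y**2 + 3 to the basis.

S(f_1,g_4): leading monomials are coprime, so the S-polynomial reduces to 0 (Buchberger's first criterion).
S(f_2,g_4): lcm = x*y**2. S = 2*x - y**2 + 3*y.
  leading term x: subtract (-3)·g_3 from 2*x - y**2 + 3*y → -y**2 + 2
  leading term y**2: subtract (3)·g_4 from -y**2 + 2 → 0
  remainder 0.

S(g_3,g_4): leading monomials are coprime, so the S-polynomial reduces to 0 (Buchberger's first criterion).
Every S-polynomial of the final basis reduces to 0, so we have a Gröbner basis.
Inter-reduce: drop elements whose leading term is divisible by another's, tail-reduce, and make monic.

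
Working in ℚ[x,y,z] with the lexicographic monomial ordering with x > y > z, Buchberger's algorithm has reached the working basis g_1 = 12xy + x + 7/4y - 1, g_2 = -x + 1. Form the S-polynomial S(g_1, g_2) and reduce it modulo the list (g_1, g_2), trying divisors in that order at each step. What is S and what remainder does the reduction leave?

lcm(LM(g_1), LM(g_2)) = xy.
S = (lcm/LT(g_1))·g_1 − (lcm/LT(g_2))·g_2 = 1/12x + 55/48y - 1/12.
Reduce S modulo (g_1, g_2) in that order:
  leading term x: subtract (-1/12)·g_2 from 1/12x + 55/48y - 1/12 → 55/48y
  leading term y: no divisor's leading term divides it; move 55/48y to the remainder.
The remainder 55/48y is nonzero, so it would be added as the next basis element.

S(g_1, g_2) = 1/12x + 55/48y - 1/12; remainder on division = 55/48y.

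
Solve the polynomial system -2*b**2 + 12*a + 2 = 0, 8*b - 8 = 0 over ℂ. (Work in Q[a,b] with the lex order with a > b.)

{(0, 1)}

Compute a lex Gröbner basis by Buchberger's algorithm.
f_1 = 12*a - 2*b**2 + 2, LT = a.
f_2 = 8*b - 8, LT = b.

The S-polynomials (S(f_1,f_2)) all reduce to 0 modulo the current basis, so we have a Gröbner basis.
Inter-reduce: drop elements whose leading term is divisible by another's, tail-reduce, and make monic.
Reduced Gröbner basis: {a, b - 1}.

Since the basis is lex-ordered, b - 1 is univariate in b. Its roots are {1}. Back-substituting each root into the other basis elements fixes the other coordinates.
  b = 1: the earlier basis element becomes a = 0, giving a = 0 — point (0, 1).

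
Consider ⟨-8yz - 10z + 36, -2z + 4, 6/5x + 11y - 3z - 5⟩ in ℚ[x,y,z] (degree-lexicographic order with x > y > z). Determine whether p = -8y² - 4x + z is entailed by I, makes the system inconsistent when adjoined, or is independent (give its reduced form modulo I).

Adjoining -8y² - 4x + z makes the ideal the whole ring: the system is inconsistent.

First compute the reduced Gröbner basis of I by Buchberger's algorithm.
f_1 = -8yz - 10z + 36, LT = yz.
f_2 = -2z + 4, LT = z.
f_3 = 6/5x + 11y - 3z - 5, LT = x.

S(f_1,f_2): lcm = yz. S = 2y + 5/4z - 9/2.
  leading term y: no divisor's leading term divides it; move 2y to the remainder.
  leading term z: subtract (-⅝)·f_2 from 5/4z - 9/2 → -2
  leading term 1: no divisor's leading term divides it; move -2 to the remainder.
  remainder 2y - 2 ≠ 0; add h_4 = 2y - 2 to the basis.

The other S-polynomials (S(f_1,f_3), S(f_2,f_3), S(f_1,h_4), S(f_2,h_4), S(f_3,h_4)) all reduce to 0 modulo the current basis, so we have a Gröbner basis.
Inter-reduce: drop elements whose leading term is divisible by another's, tail-reduce, and make monic.
Reduced Gröbner basis: {x, y - 1, z - 2}.
Label its elements g_1 = x, g_2 = y - 1, g_3 = z - 2.

Reduce p = -8y² - 4x + z modulo G:
  leading term y²: subtract (-8y)·g_2 from -8y² - 4x + z → -4x - 8y + z
  leading term x: subtract (-4)·g_1 from -4x - 8y + z → -8y + z
  leading term y: subtract (-8)·g_2 from -8y + z → z - 8
  leading term z: subtract (1)·g_3 from z - 8 → -6
  leading term 1: no divisor's leading term divides it; move -6 to the remainder.
  normal form = -6.
The normal form is nonzero, so p ∉ I. Since p minus its normal form lies in I, I + (p) = I + (r) where r = -6; decide whether this ideal is the whole ring.
Here r = -6 is a nonzero constant, hence a unit: 1 ∈ I + (p), the Gröbner basis of I + (p) is {1}, and the enlarged system has no common solution — adjoining p is inconsistent.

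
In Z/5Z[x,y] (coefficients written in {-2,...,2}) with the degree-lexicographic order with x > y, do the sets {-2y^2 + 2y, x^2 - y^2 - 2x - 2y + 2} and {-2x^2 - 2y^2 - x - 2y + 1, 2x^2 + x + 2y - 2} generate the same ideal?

Two ideals are equal iff their reduced Gröbner bases coincide (the reduced basis is unique for a fixed ordering).
Buchberger on the first generating set:
f_1 = -2y^2 + 2y, LT = y^2.
f_2 = x^2 - y^2 - 2x - 2y + 2, LT = x^2.

The S-polynomials (S(f_1,f_2)) all reduce to 0 modulo the current basis, so we have a Gröbner basis.
Inter-reduce: drop elements whose leading term is divisible by another's, tail-reduce, and make monic.
Reduced Gröbner basis: {x^2 - 2x + 2y + 2, y^2 - y}.

Buchberger on the second generating set:
h_1 = -2x^2 - 2y^2 - x - 2y + 1, LT = x^2.
h_2 = 2x^2 + x + 2y - 2, LT = x^2.

S(h_1,h_2): lcm = x^2. S = y^2 - 2.
  leading term y^2: no divisor's leading term divides it; move y^2 to the remainder.
  leading term 1: no divisor's leading term divides it; move -2 to the remainder.
  remainder y^2 - 2 ≠ 0; add k_3 = y^2 - 2 to the basis.

The other S-polynomials (S(h_1,k_3), S(h_2,k_3)) all reduce to 0 modulo the current basis, so we have a Gröbner basis.
Inter-reduce: drop elements whose leading term is divisible by another's, tail-reduce, and make monic.
Reduced Gröbner basis: {x^2 - 2x + y - 1, y^2 - 2}.

Since the reduced bases disagree, the two ideals are not the same.

No, the ideals differ.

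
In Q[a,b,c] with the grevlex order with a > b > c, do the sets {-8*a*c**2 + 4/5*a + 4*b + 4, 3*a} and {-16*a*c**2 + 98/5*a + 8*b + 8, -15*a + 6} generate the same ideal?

For a fixed monomial order, each ideal has a unique reduced Gröbner basis; comparing bases decides equality.
Buchberger on the first generating set:
f_1 = -8*a*c**2 + 4/5*a + 4*b + 4, LT = a*c**2.
f_2 = 3*a, LT = a.

S(f_1,f_2): lcm = a*c**2. S = -1/10*a - 1/2*b - 1/2.
  leading term a: subtract (-1/30)·f_2 from -1/10*a - 1/2*b - 1/2 → -1/2*b - 1/2
  leading term b: no divisor's leading term divides it; move -1/2*b to the remainder.
  leading term 1: no divisor's leading term divides it; move -1/2 to the remainder.
  remainder -1/2*b - 1/2 ≠ 0; add g_3 = -1/2*b - 1/2 to the basis.

The other S-polynomials (S(f_1,g_3), S(f_2,g_3)) all reduce to 0 modulo the current basis, so we have a Gröbner basis.
Inter-reduce: drop elements whose leading term is divisible by another's, tail-reduce, and make monic.
Reduced Gröbner basis: {a, b + 1}.

Buchberger on the second generating set:
h_1 = -16*a*c**2 + 98/5*a + 8*b + 8, LT = a*c**2.
h_2 = -15*a + 6, LT = a.

S(h_1,h_2): lcm = a*c**2. S = 2/5*c**2 - 49/40*a - 1/2*b - 1/2.
  leading term c**2: no divisor's leading term divides it; move 2/5*c**2 to the remainder.
  leading term a: subtract (49/600)·h_2 from -49/40*a - 1/2*b - 1/2 → -1/2*b - 99/100
  leading term b: no divisor's leading term divides it; move -1/2*b to the remainder.
  leading term 1: no divisor's leading term divides it; move -99/100 to the remainder.
  remainder 2/5*c**2 - 1/2*b - 99/100 ≠ 0; add k_3 = 2/5*c**2 - 1/2*b - 99/100 to the basis.

The other S-polynomials (S(h_1,k_3), S(h_2,k_3)) all reduce to 0 modulo the current basis, so we have a Gröbner basis.
Inter-reduce: drop elements whose leading term is divisible by another's, tail-reduce, and make monic.
Reduced Gröbner basis: {c**2 - 5/4*b - 99/40, a - 2/5}.

The bases are distinct; the ideals are different.

No, the ideals differ.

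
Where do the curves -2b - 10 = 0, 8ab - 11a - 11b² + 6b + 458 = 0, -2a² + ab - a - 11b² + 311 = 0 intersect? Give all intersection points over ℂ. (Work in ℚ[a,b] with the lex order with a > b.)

Compute a lex Gröbner basis by Buchberger's algorithm.
f_1 = -2b - 10, LT = b.
f_2 = 8ab - 11a - 11b² + 6b + 458, LT = ab.
f_3 = -2a² + ab - a - 11b² + 311, LT = a².

S(f_1,f_2): lcm = ab. S = 51/8a + 11/8b² - ¾b - 229/4.
  leading term a: no divisor's leading term divides it; move 51/8a to the remainder.
  leading term b²: subtract (-11/16b)·f_1 from 11/8b² - ¾b - 229/4 → -61/8b - 229/4
  leading term b: subtract (61/16)·f_1 from -61/8b - 229/4 → -153/8
  leading term 1: no divisor's leading term divides it; move -153/8 to the remainder.
  remainder 51/8a - 153/8 ≠ 0; add h_4 = 51/8a - 153/8 to the basis.

The other S-polynomials (S(f_1,f_3), S(f_2,f_3), S(f_1,h_4), S(f_2,h_4), S(f_3,h_4)) all reduce to 0 modulo the current basis, so we have a Gröbner basis.
Inter-reduce: drop elements whose leading term is divisible by another's, tail-reduce, and make monic.
Reduced Gröbner basis: {a - 3, b + 5}.

A lex Gröbner basis eliminates variables successively. Here b + 5 depends only on b, with roots {-5}; lifting each root through the earlier basis elements recovers the full solutions.
  b = -5: the earlier basis element becomes a - 3 = 0, giving a = 3 — point (3, -5).
Substituting each solution back into the original system confirms all equations vanish.

{(3, -5)}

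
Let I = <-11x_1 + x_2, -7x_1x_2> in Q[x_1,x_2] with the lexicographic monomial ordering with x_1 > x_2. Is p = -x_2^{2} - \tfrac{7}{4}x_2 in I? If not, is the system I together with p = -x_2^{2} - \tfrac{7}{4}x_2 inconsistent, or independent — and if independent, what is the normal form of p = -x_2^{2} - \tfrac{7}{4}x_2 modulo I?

First compute the reduced Gröbner basis of I by Buchberger's algorithm.
f_1 = -11x_1 + x_2, LT = x_1.
f_2 = -7x_1x_2, LT = x_1x_2.

S(f_1,f_2): lcm = x_1x_2. S = -\tfrac{1}{11}x_2^{2}.
  reduce S modulo (f_1, f_2):
  remainder -\tfrac{1}{11}x_2^{2} ≠ 0; add h_3 = -\tfrac{1}{11}x_2^{2} to the basis.

The other S-polynomials (S(f_1,h_3), S(f_2,h_3)) all reduce to 0 modulo the current basis, so we have a Gröbner basis.
Inter-reduce: drop elements whose leading term is divisible by another's, tail-reduce, and make monic.
Reduced Gröbner basis: {x_1 - \tfrac{1}{11}x_2, x_2^{2}}.
Label its elements g_1 = x_1 - \tfrac{1}{11}x_2, g_2 = x_2^{2}.

Reduce p = -x_2^{2} - \tfrac{7}{4}x_2 modulo G:
  leading term x_2^{2}: subtract (-1)·g_2 from -x_2^{2} - \tfrac{7}{4}x_2 → -\tfrac{7}{4}x_2
  leading term x_2: no divisor's leading term divides it; move -\tfrac{7}{4}x_2 to the remainder.
  normal form = -\tfrac{7}{4}x_2.
The normal form is nonzero, so p ∉ I. Since p minus its normal form lies in I, I + (p) = I + (r) where r = -\tfrac{7}{4}x_2; decide whether this ideal is the whole ring.
Run Buchberger on G together with r (pairs among the g_i already reduce to 0 since G is a Gröbner basis):
g_1 = x_1 - \tfrac{1}{11}x_2, LT = x_1.
g_2 = x_2^{2}, LT = x_2^{2}.
r = -\tfrac{7}{4}x_2, LT = x_2.

The S-polynomials (S(g_1,g_2), S(g_1,r), S(g_2,r)) all reduce to 0 modulo the current basis, so we have a Gröbner basis.
Inter-reduce: drop elements whose leading term is divisible by another's, tail-reduce, and make monic.
Reduced Gröbner basis: {x_1, x_2}.
The reduced Gröbner basis of I + (p) is {x_1, x_2} ≠ {1}, a proper ideal, so the enlarged system stays consistent: p is independent of I, with normal form -\tfrac{7}{4}x_2.

-x_2^{2} - \tfrac{7}{4}x_2 is independent of I; its normal form modulo I is -\tfrac{7}{4}x_2.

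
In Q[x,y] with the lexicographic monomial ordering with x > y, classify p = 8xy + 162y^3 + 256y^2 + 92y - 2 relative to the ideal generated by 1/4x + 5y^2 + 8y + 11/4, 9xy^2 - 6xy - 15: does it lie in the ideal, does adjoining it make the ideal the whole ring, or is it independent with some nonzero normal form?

First compute the reduced Gröbner basis of I by Buchberger's algorithm.
f_1 = 1/4x + 5y^2 + 8y + 11/4, LT = x.
f_2 = 9xy^2 - 6xy - 15, LT = xy^2.

S(f_1,f_2): lcm = xy^2. S = 2/3xy + 20y^4 + 32y^3 + 11y^2 + 5/3.
  leading term xy: subtract (8/3y)·f_1 from 2/3xy + 20y^4 + 32y^3 + 11y^2 + 5/3 → 20y^4 + 56/3y^3 - 31/3y^2 - 22/3y + 5/3
  leading term y^4: no divisor's leading term divides it; move 20y^4 to the remainder.
  leading term y^3: no divisor's leading term divides it; move 56/3y^3 to the remainder.
  leading term y^2: no divisor's leading term divides it; move -31/3y^2 to the remainder.
  leading term y: no divisor's leading term divides it; move -22/3y to the remainder.
  leading term 1: no divisor's leading term divides it; move 5/3 to the remainder.
  remainder 20y^4 + 56/3y^3 - 31/3y^2 - 22/3y + 5/3 ≠ 0; add h_3 = 20y^4 + 56/3y^3 - 31/3y^2 - 22/3y + 5/3 to the basis.

The other S-polynomials (S(f_1,h_3), S(f_2,h_3)) all reduce to 0 modulo the current basis, so we have a Gröbner basis.
Inter-reduce: drop elements whose leading term is divisible by another's, tail-reduce, and make monic.
Reduced Gröbner basis: {x + 20y^2 + 32y + 11, y^4 + 14/15y^3 - 31/60y^2 - 11/30y + 1/12}.
Label its elements g_1 = x + 20y^2 + 32y + 11, g_2 = y^4 + 14/15y^3 - 31/60y^2 - 11/30y + 1/12.

Reduce p = 8xy + 162y^3 + 256y^2 + 92y - 2 modulo G:
  leading term xy: subtract (8y)·g_1 from 8xy + 162y^3 + 256y^2 + 92y - 2 → 2y^3 + 4y - 2
  leading term y^3: no divisor's leading term divides it; move 2y^3 to the remainder.
  leading term y: no divisor's leading term divides it; move 4y to the remainder.
  leading term 1: no divisor's leading term divides it; move -2 to the remainder.
  normal form = 2y^3 + 4y - 2.
The normal form is nonzero, so p ∉ I. Since p minus its normal form lies in I, I + (p) = I + (r) where r = 2y^3 + 4y - 2; decide whether this ideal is the whole ring.
Run Buchberger on G together with r (pairs among the g_i already reduce to 0 since G is a Gröbner basis):
g_1 = x + 20y^2 + 32y + 11, LT = x.
g_2 = y^4 + 14/15y^3 - 31/60y^2 - 11/30y + 1/12, LT = y^4.
r = 2y^3 + 4y - 2, LT = y^3.

S(g_2,r): lcm = y^4. S = 14/15y^3 - 151/60y^2 + 19/30y + 1/12.
  leading term y^3: subtract (7/15)·r from 14/15y^3 - 151/60y^2 + 19/30y + 1/12 → -151/60y^2 - 37/30y + 61/60
  leading term y^2: no divisor's leading term divides it; move -151/60y^2 to the remainder.
  leading term y: no divisor's leading term divides it; move -37/30y to the remainder.
  leading term 1: no divisor's leading term divides it; move 61/60 to the remainder.
  remainder -151/60y^2 - 37/30y + 61/60 ≠ 0; add m_4 = -151/60y^2 - 37/30y + 61/60 to the basis.

S(g_2,m_4): lcm = y^4. S = 1004/2265y^3 - 1021/9060y^2 - 11/30y + 1/12.
  leading term y^3: subtract (502/2265)·r from 1004/2265y^3 - 1021/9060y^2 - 11/30y + 1/12 → -1021/9060y^2 - 5677/4530y + 4771/9060
  leading term y^2: subtract (1021/22801)·m_4 from -1021/9060y^2 - 5677/4530y + 4771/9060 → -27315/22801y + 10969/22801
  leading term y: no divisor's leading term divides it; move -27315/22801y to the remainder.
  leading term 1: no divisor's leading term divides it; move 10969/22801 to the remainder.
  remainder -27315/22801y + 10969/22801 ≠ 0; add m_5 = -27315/22801y + 10969/22801 to the basis.

S(r,m_4): lcm = y^3. S = -74/151y^2 + 363/151y - 1.
  leading term y^2: subtract (4440/22801)·m_4 from -74/151y^2 + 363/151y - 1 → 60289/22801y - 27315/22801
  leading term y: subtract (-60289/27315)·m_5 from 60289/22801y - 27315/22801 → -561584/4124565
  leading term 1: no divisor's leading term divides it; move -561584/4124565 to the remainder.
  remainder -561584/4124565 ≠ 0; add m_6 = -561584/4124565 to the basis.

The other S-polynomials (S(g_1,g_2), S(g_1,r), S(g_1,m_4), S(g_1,m_5), S(g_2,m_5), S(r,m_5), S(m_4,m_5), S(g_1,m_6), S(g_2,m_6), S(r,m_6), S(m_4,m_6), S(m_5,m_6)) all reduce to 0 modulo the current basis, so we have a Gröbner basis.
Inter-reduce: drop elements whose leading term is divisible by another's, tail-reduce, and make monic.
Reduced Gröbner basis: {1}.
The reduced Gröbner basis of I + (p) is {1}: the ideal is the whole ring, so the enlarged system has no common solution — adjoining p is inconsistent.

Adjoining 8xy + 162y^3 + 256y^2 + 92y - 2 makes the ideal the whole ring: the system is inconsistent.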